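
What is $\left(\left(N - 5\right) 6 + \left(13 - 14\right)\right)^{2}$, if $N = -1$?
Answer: $1369$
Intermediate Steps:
$\left(\left(N - 5\right) 6 + \left(13 - 14\right)\right)^{2} = \left(\left(-1 - 5\right) 6 + \left(13 - 14\right)\right)^{2} = \left(\left(-6\right) 6 + \left(13 - 14\right)\right)^{2} = \left(-36 - 1\right)^{2} = \left(-37\right)^{2} = 1369$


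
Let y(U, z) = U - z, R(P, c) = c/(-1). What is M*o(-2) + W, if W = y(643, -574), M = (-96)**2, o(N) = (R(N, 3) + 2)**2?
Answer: 10433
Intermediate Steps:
R(P, c) = -c (R(P, c) = c*(-1) = -c)
o(N) = 1 (o(N) = (-1*3 + 2)**2 = (-3 + 2)**2 = (-1)**2 = 1)
M = 9216
W = 1217 (W = 643 - 1*(-574) = 643 + 574 = 1217)
M*o(-2) + W = 9216*1 + 1217 = 9216 + 1217 = 10433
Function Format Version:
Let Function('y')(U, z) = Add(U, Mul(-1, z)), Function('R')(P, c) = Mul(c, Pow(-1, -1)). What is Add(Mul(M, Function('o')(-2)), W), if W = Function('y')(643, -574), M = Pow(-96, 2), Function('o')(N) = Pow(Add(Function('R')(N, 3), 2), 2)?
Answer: 10433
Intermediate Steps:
Function('R')(P, c) = Mul(-1, c) (Function('R')(P, c) = Mul(c, -1) = Mul(-1, c))
Function('o')(N) = 1 (Function('o')(N) = Pow(Add(Mul(-1, 3), 2), 2) = Pow(Add(-3, 2), 2) = Pow(-1, 2) = 1)
M = 9216
W = 1217 (W = Add(643, Mul(-1, -574)) = Add(643, 574) = 1217)
Add(Mul(M, Function('o')(-2)), W) = Add(Mul(9216, 1), 1217) = Add(9216, 1217) = 10433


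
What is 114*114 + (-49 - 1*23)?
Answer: 12924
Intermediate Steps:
114*114 + (-49 - 1*23) = 12996 + (-49 - 23) = 12996 - 72 = 12924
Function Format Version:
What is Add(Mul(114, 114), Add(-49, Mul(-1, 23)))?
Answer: 12924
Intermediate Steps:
Add(Mul(114, 114), Add(-49, Mul(-1, 23))) = Add(12996, Add(-49, -23)) = Add(12996, -72) = 12924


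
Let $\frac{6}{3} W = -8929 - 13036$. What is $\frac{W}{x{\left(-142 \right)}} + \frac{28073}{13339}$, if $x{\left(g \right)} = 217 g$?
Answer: $\frac{2023073979}{822055892} \approx 2.461$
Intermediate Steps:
$W = - \frac{21965}{2}$ ($W = \frac{-8929 - 13036}{2} = \frac{1}{2} \left(-21965\right) = - \frac{21965}{2} \approx -10983.0$)
$\frac{W}{x{\left(-142 \right)}} + \frac{28073}{13339} = - \frac{21965}{2 \cdot 217 \left(-142\right)} + \frac{28073}{13339} = - \frac{21965}{2 \left(-30814\right)} + 28073 \cdot \frac{1}{13339} = \left(- \frac{21965}{2}\right) \left(- \frac{1}{30814}\right) + \frac{28073}{13339} = \frac{21965}{61628} + \frac{28073}{13339} = \frac{2023073979}{822055892}$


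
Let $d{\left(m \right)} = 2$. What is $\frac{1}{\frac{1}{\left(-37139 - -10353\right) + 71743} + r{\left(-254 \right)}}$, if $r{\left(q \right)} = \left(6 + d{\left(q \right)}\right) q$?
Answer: $- \frac{44957}{91352623} \approx -0.00049213$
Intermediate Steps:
$r{\left(q \right)} = 8 q$ ($r{\left(q \right)} = \left(6 + 2\right) q = 8 q$)
$\frac{1}{\frac{1}{\left(-37139 - -10353\right) + 71743} + r{\left(-254 \right)}} = \frac{1}{\frac{1}{\left(-37139 - -10353\right) + 71743} + 8 \left(-254\right)} = \frac{1}{\frac{1}{\left(-37139 + 10353\right) + 71743} - 2032} = \frac{1}{\frac{1}{-26786 + 71743} - 2032} = \frac{1}{\frac{1}{44957} - 2032} = \frac{1}{- \frac{91352623}{44957}} = - \frac{44957}{91352623}$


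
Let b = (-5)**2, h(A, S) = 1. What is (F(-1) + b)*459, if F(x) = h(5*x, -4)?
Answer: 11934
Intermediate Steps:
b = 25
F(x) = 1
(F(-1) + b)*459 = (1 + 25)*459 = 26*459 = 11934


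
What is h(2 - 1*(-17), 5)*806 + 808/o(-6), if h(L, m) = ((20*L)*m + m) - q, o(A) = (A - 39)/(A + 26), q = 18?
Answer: 13685066/9 ≈ 1.5206e+6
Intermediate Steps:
o(A) = (-39 + A)/(26 + A)
h(L, m) = -18 + m + 20*L*m (h(L, m) = ((20*L)*m + m) - 1*18 = (20*L*m + m) - 18 = (m + 20*L*m) - 18 = -18 + m + 20*L*m)
h(2 - 1*(-17), 5)*806 + 808/o(-6) = (-18 + 5 + 20*(2 - 1*(-17))*5)*806 + 808/(((-39 - 6)/(26 - 6))) = (-18 + 5 + 20*(2 + 17)*5)*806 + 808/((-45/20)) = (-18 + 5 + 20*19*5)*806 + 808/(((1/20)*(-45))) = (-18 + 5 + 1900)*806 + 808/(-9/4) = 1887*806 + 808*(-4/9) = 1520922 - 3232/9 = 13685066/9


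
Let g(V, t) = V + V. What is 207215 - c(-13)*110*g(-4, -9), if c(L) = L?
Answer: 195775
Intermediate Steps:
g(V, t) = 2*V
207215 - c(-13)*110*g(-4, -9) = 207215 - (-13*110)*2*(-4) = 207215 - (-1430)*(-8) = 207215 - 1*11440 = 207215 - 11440 = 195775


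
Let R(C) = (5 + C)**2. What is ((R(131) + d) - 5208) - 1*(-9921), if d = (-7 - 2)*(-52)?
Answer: 23677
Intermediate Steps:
d = 468 (d = -9*(-52) = 468)
((R(131) + d) - 5208) - 1*(-9921) = (((5 + 131)**2 + 468) - 5208) - 1*(-9921) = ((136**2 + 468) - 5208) + 9921 = ((18496 + 468) - 5208) + 9921 = (18964 - 5208) + 9921 = 13756 + 9921 = 23677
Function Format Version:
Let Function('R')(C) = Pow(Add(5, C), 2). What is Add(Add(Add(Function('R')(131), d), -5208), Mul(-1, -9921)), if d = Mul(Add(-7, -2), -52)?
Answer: 23677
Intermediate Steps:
d = 468 (d = Mul(-9, -52) = 468)
Add(Add(Add(Function('R')(131), d), -5208), Mul(-1, -9921)) = Add(Add(Add(Pow(Add(5, 131), 2), 468), -5208), Mul(-1, -9921)) = Add(Add(Add(Pow(136, 2), 468), -5208), 9921) = Add(Add(Add(18496, 468), -5208), 9921) = Add(Add(18964, -5208), 9921) = Add(13756, 9921) = 23677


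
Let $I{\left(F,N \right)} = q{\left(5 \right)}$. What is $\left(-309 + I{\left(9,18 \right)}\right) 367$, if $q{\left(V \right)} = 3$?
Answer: $-112302$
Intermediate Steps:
$I{\left(F,N \right)} = 3$
$\left(-309 + I{\left(9,18 \right)}\right) 367 = \left(-309 + 3\right) 367 = \left(-306\right) 367 = -112302$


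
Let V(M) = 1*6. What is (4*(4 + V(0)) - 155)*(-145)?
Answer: 16675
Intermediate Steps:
V(M) = 6
(4*(4 + V(0)) - 155)*(-145) = (4*(4 + 6) - 155)*(-145) = (4*10 - 155)*(-145) = (40 - 155)*(-145) = -115*(-145) = 16675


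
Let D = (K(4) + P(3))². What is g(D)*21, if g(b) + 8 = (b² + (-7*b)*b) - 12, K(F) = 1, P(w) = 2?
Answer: -10626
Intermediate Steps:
D = 9 (D = (1 + 2)² = 3² = 9)
g(b) = -20 - 6*b² (g(b) = -8 + ((b² + (-7*b)*b) - 12) = -8 + ((b² - 7*b²) - 12) = -8 + (-6*b² - 12) = -8 + (-12 - 6*b²) = -20 - 6*b²)
g(D)*21 = (-20 - 6*9²)*21 = (-20 - 6*81)*21 = (-20 - 486)*21 = -506*21 = -10626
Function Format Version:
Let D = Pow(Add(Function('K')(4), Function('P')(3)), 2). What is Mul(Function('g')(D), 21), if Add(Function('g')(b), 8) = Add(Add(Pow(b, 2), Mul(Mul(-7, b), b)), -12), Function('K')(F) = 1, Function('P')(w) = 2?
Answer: -10626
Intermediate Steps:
D = 9 (D = Pow(Add(1, 2), 2) = Pow(3, 2) = 9)
Function('g')(b) = Add(-20, Mul(-6, Pow(b, 2))) (Function('g')(b) = Add(-8, Add(Add(Pow(b, 2), Mul(Mul(-7, b), b)), -12)) = Add(-8, Add(Add(Pow(b, 2), Mul(-7, Pow(b, 2))), -12)) = Add(-8, Add(Mul(-6, Pow(b, 2)), -12)) = Add(-8, Add(-12, Mul(-6, Pow(b, 2)))) = Add(-20, Mul(-6, Pow(b, 2))))
Mul(Function('g')(D), 21) = Mul(Add(-20, Mul(-6, Pow(9, 2))), 21) = Mul(Add(-20, Mul(-6, 81)), 21) = Mul(Add(-20, -486), 21) = Mul(-506, 21) = -10626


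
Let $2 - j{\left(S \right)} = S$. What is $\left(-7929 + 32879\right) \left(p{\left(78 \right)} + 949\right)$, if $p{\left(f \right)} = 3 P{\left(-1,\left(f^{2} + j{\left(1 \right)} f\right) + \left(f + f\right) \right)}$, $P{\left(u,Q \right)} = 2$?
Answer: $23827250$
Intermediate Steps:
$j{\left(S \right)} = 2 - S$
$p{\left(f \right)} = 6$ ($p{\left(f \right)} = 3 \cdot 2 = 6$)
$\left(-7929 + 32879\right) \left(p{\left(78 \right)} + 949\right) = \left(-7929 + 32879\right) \left(6 + 949\right) = 24950 \cdot 955 = 23827250$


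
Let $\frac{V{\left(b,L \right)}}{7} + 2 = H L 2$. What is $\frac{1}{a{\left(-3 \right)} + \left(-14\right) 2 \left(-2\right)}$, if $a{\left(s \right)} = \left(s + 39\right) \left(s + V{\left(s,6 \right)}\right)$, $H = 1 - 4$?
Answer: $- \frac{1}{9628} \approx -0.00010386$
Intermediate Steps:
$H = -3$ ($H = 1 - 4 = -3$)
$V{\left(b,L \right)} = -14 - 42 L$ ($V{\left(b,L \right)} = -14 + 7 - 3 L 2 = -14 + 7 \left(- 6 L\right) = -14 - 42 L$)
$a{\left(s \right)} = \left(-266 + s\right) \left(39 + s\right)$ ($a{\left(s \right)} = \left(s + 39\right) \left(s - 266\right) = \left(39 + s\right) \left(s - 266\right) = \left(39 + s\right) \left(-266 + s\right) = \left(-266 + s\right) \left(39 + s\right)$)
$\frac{1}{a{\left(-3 \right)} + \left(-14\right) 2 \left(-2\right)} = \frac{1}{\left(-10374 + \left(-3\right)^{2} - -681\right) + \left(-14\right) 2 \left(-2\right)} = \frac{1}{\left(-10374 + 9 + 681\right) - -56} = \frac{1}{-9684 + 56} = \frac{1}{-9628} = - \frac{1}{9628}$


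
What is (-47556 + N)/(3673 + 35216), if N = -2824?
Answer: -50380/38889 ≈ -1.2955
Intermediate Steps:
(-47556 + N)/(3673 + 35216) = (-47556 - 2824)/(3673 + 35216) = -50380/38889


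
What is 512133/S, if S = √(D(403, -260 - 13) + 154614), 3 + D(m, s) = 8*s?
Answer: 170711*√152427/50809 ≈ 1311.8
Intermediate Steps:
D(m, s) = -3 + 8*s
S = √152427 (S = √((-3 + 8*(-260 - 13)) + 154614) = √((-3 + 8*(-273)) + 154614) = √((-3 - 2184) + 154614) = √(-2187 + 154614) = √152427 ≈ 390.42)
512133/S = 512133/(√152427) = 512133*(√152427/152427) = 170711*√152427/50809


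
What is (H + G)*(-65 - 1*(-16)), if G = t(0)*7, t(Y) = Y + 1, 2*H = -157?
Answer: 7007/2 ≈ 3503.5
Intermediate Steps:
H = -157/2 (H = (½)*(-157) = -157/2 ≈ -78.500)
t(Y) = 1 + Y
G = 7 (G = (1 + 0)*7 = 1*7 = 7)
(H + G)*(-65 - 1*(-16)) = (-157/2 + 7)*(-65 - 1*(-16)) = -143*(-65 + 16)/2 = -143/2*(-49) = 7007/2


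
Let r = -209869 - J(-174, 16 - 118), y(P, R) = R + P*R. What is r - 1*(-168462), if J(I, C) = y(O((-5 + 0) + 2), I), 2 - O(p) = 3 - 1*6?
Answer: -40363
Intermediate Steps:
O(p) = 5 (O(p) = 2 - (3 - 1*6) = 2 - (3 - 6) = 2 - 1*(-3) = 2 + 3 = 5)
J(I, C) = 6*I (J(I, C) = I*(1 + 5) = I*6 = 6*I)
r = -208825 (r = -209869 - 6*(-174) = -209869 - 1*(-1044) = -209869 + 1044 = -208825)
r - 1*(-168462) = -208825 - 1*(-168462) = -208825 + 168462 = -40363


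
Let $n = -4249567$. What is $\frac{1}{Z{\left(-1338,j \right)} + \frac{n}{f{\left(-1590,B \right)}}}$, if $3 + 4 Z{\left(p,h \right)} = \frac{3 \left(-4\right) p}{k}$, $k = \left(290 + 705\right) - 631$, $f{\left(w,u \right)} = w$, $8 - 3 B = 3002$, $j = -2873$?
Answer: $\frac{289380}{776395289} \approx 0.00037272$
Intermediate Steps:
$B = -998$ ($B = \frac{8}{3} - \frac{3002}{3} = -998$)
$k = 364$ ($k = 995 - 631 = 364$)
$Z{\left(p,h \right)} = - \frac{3}{4} - \frac{3 p}{364}$ ($Z{\left(p,h \right)} = - \frac{3}{4} + \frac{3 \left(-4\right) p \frac{1}{364}}{4} = - \frac{3}{4} + \frac{- 12 p \frac{1}{364}}{4} = - \frac{3}{4} + \frac{\left(- \frac{3}{91}\right) p}{4} = - \frac{3}{4} - \frac{3 p}{364}$)
$\frac{1}{Z{\left(-1338,j \right)} + \frac{n}{f{\left(-1590,B \right)}}} = \frac{1}{\left(- \frac{3}{4} - - \frac{2007}{182}\right) - \frac{4249567}{-1590}} = \frac{1}{\left(- \frac{3}{4} + \frac{2007}{182}\right) - - \frac{4249567}{1590}} = \frac{1}{\frac{3741}{364} + \frac{4249567}{1590}} = \frac{1}{\frac{776395289}{289380}} = \frac{289380}{776395289}$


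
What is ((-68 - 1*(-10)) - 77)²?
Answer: 18225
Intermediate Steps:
((-68 - 1*(-10)) - 77)² = ((-68 + 10) - 77)² = (-58 - 77)² = (-135)² = 18225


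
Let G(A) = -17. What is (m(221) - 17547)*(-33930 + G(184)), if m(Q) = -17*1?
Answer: 596245108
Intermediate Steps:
m(Q) = -17
(m(221) - 17547)*(-33930 + G(184)) = (-17 - 17547)*(-33930 - 17) = -17564*(-33947) = 596245108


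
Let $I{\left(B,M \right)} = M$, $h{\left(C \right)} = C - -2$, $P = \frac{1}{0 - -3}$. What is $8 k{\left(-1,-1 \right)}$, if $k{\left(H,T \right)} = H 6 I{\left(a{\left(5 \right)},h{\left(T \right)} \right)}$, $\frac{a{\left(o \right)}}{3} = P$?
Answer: $-48$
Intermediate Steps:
$P = \frac{1}{3}$ ($P = \frac{1}{0 + 3} = \frac{1}{3} \approx 0.33333$)
$a{\left(o \right)} = 1$ ($a{\left(o \right)} = 3 \cdot \frac{1}{3} = 1$)
$h{\left(C \right)} = 2 + C$ ($h{\left(C \right)} = C + 2 = 2 + C$)
$k{\left(H,T \right)} = 6 H \left(2 + T\right)$ ($k{\left(H,T \right)} = H 6 \left(2 + T\right) = 6 H \left(2 + T\right)$)
$8 k{\left(-1,-1 \right)} = 8 \cdot 6 \left(-1\right) \left(2 - 1\right) = 8 \cdot 6 \left(-1\right) 1 = 8 \left(-6\right) = -48$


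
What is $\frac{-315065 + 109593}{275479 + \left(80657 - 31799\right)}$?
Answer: $- \frac{205472}{324337} \approx -0.63351$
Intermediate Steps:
$\frac{-315065 + 109593}{275479 + \left(80657 - 31799\right)} = - \frac{205472}{275479 + 48858} = - \frac{205472}{324337}$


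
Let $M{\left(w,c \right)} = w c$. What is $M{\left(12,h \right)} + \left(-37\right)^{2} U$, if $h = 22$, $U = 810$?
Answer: $1109154$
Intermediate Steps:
$M{\left(w,c \right)} = c w$
$M{\left(12,h \right)} + \left(-37\right)^{2} U = 22 \cdot 12 + \left(-37\right)^{2} \cdot 810 = 264 + 1369 \cdot 810 = 264 + 1108890 = 1109154$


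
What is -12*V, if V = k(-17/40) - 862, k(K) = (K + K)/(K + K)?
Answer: 10332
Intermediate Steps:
k(K) = 1 (k(K) = (2*K)/((2*K)) = (2*K)*(1/(2*K)) = 1)
V = -861 (V = 1 - 862 = -861)
-12*V = -12*(-861) = 10332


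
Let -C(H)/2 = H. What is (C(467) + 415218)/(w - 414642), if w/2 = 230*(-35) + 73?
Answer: -103571/107649 ≈ -0.96212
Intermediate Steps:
w = -15954 (w = 2*(230*(-35) + 73) = 2*(-8050 + 73) = 2*(-7977) = -15954)
C(H) = -2*H
(C(467) + 415218)/(w - 414642) = (-2*467 + 415218)/(-15954 - 414642) = (-934 + 415218)/(-430596) = 414284*(-1/430596) = -103571/107649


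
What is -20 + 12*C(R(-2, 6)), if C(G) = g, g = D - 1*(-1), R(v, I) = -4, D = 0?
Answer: -8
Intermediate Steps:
g = 1 (g = 0 - 1*(-1) = 0 + 1 = 1)
C(G) = 1
-20 + 12*C(R(-2, 6)) = -20 + 12*1 = -20 + 12 = -8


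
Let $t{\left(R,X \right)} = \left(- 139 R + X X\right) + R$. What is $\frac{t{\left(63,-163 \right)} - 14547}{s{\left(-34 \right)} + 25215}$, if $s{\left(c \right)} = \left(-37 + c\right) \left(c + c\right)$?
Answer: $\frac{256}{2311} \approx 0.11077$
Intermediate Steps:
$s{\left(c \right)} = 2 c \left(-37 + c\right)$ ($s{\left(c \right)} = \left(-37 + c\right) 2 c = 2 c \left(-37 + c\right)$)
$t{\left(R,X \right)} = X^{2} - 138 R$ ($t{\left(R,X \right)} = \left(- 139 R + X^{2}\right) + R = \left(X^{2} - 139 R\right) + R = X^{2} - 138 R$)
$\frac{t{\left(63,-163 \right)} - 14547}{s{\left(-34 \right)} + 25215} = \frac{\left(\left(-163\right)^{2} - 8694\right) - 14547}{2 \left(-34\right) \left(-37 - 34\right) + 25215} = \frac{\left(26569 - 8694\right) - 14547}{2 \left(-34\right) \left(-71\right) + 25215} = \frac{17875 - 14547}{4828 + 25215} = \frac{3328}{30043} = 3328 \cdot \frac{1}{30043} = \frac{256}{2311}$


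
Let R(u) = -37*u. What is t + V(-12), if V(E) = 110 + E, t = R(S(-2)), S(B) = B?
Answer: 172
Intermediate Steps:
t = 74 (t = -37*(-2) = 74)
t + V(-12) = 74 + (110 - 12) = 74 + 98 = 172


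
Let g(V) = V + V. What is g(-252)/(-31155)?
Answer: 168/10385 ≈ 0.016177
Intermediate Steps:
g(V) = 2*V
g(-252)/(-31155) = (2*(-252))/(-31155) = -504*(-1/31155) = 168/10385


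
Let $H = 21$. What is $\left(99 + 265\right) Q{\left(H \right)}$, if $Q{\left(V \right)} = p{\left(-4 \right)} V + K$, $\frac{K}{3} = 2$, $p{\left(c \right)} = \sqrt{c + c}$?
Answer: $2184 + 15288 i \sqrt{2} \approx 2184.0 + 21621.0 i$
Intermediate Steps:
$p{\left(c \right)} = \sqrt{2} \sqrt{c}$ ($p{\left(c \right)} = \sqrt{2 c} = \sqrt{2} \sqrt{c}$)
$K = 6$ ($K = 3 \cdot 2 = 6$)
$Q{\left(V \right)} = 6 + 2 i V \sqrt{2}$ ($Q{\left(V \right)} = \sqrt{2} \sqrt{-4} V + 6 = \sqrt{2} \cdot 2 i V + 6 = 2 i \sqrt{2} V + 6 = 2 i V \sqrt{2} + 6 = 6 + 2 i V \sqrt{2}$)
$\left(99 + 265\right) Q{\left(H \right)} = \left(99 + 265\right) \left(6 + 2 i 21 \sqrt{2}\right) = 364 \left(6 + 42 i \sqrt{2}\right) = 2184 + 15288 i \sqrt{2}$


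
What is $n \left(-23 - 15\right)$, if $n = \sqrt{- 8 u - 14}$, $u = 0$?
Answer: $- 38 i \sqrt{14} \approx - 142.18 i$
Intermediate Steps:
$n = i \sqrt{14}$ ($n = \sqrt{\left(-8\right) 0 - 14} = \sqrt{0 - 14} = \sqrt{-14} = i \sqrt{14} \approx 3.7417 i$)
$n \left(-23 - 15\right) = i \sqrt{14} \left(-23 - 15\right) = i \sqrt{14} \left(-38\right) = - 38 i \sqrt{14}$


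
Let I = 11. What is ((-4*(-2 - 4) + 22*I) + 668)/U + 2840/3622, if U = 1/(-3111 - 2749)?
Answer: -9912036220/1811 ≈ -5.4732e+6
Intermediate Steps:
U = -1/5860 (U = 1/(-5860) = -1/5860 ≈ -0.00017065)
((-4*(-2 - 4) + 22*I) + 668)/U + 2840/3622 = ((-4*(-2 - 4) + 22*11) + 668)/(-1/5860) + 2840/3622 = ((-4*(-6) + 242) + 668)*(-5860) + 2840*(1/3622) = ((24 + 242) + 668)*(-5860) + 1420/1811 = (266 + 668)*(-5860) + 1420/1811 = 934*(-5860) + 1420/1811 = -5473240 + 1420/1811 = -9912036220/1811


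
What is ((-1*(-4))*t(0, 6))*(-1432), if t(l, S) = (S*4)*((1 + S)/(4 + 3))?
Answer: -137472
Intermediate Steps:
t(l, S) = 4*S*(1/7 + S/7) (t(l, S) = (4*S)*((1 + S)/7) = (4*S)*((1 + S)*(1/7)) = (4*S)*(1/7 + S/7) = 4*S*(1/7 + S/7))
((-1*(-4))*t(0, 6))*(-1432) = ((-1*(-4))*((4/7)*6*(1 + 6)))*(-1432) = (4*((4/7)*6*7))*(-1432) = (4*24)*(-1432) = 96*(-1432) = -137472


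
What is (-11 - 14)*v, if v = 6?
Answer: -150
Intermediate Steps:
(-11 - 14)*v = (-11 - 14)*6 = -25*6 = -150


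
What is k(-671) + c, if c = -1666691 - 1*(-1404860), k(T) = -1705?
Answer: -263536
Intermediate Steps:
c = -261831 (c = -1666691 + 1404860 = -261831)
k(-671) + c = -1705 - 261831 = -263536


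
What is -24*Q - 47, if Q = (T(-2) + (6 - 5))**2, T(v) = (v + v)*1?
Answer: -263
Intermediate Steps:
T(v) = 2*v (T(v) = (2*v)*1 = 2*v)
Q = 9 (Q = (2*(-2) + (6 - 5))**2 = (-4 + 1)**2 = (-3)**2 = 9)
-24*Q - 47 = -24*9 - 47 = -216 - 47 = -263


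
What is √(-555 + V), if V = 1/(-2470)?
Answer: I*√3386001970/2470 ≈ 23.558*I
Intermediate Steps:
V = -1/2470 ≈ -0.00040486
√(-555 + V) = √(-555 - 1/2470) = √(-1370851/2470) = I*√3386001970/2470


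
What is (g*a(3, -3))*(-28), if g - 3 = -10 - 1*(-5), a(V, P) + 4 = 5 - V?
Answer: -112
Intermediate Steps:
a(V, P) = 1 - V (a(V, P) = -4 + (5 - V) = 1 - V)
g = -2 (g = 3 + (-10 - 1*(-5)) = 3 + (-10 + 5) = 3 - 5 = -2)
(g*a(3, -3))*(-28) = -2*(1 - 1*3)*(-28) = -2*(1 - 3)*(-28) = -2*(-2)*(-28) = 4*(-28) = -112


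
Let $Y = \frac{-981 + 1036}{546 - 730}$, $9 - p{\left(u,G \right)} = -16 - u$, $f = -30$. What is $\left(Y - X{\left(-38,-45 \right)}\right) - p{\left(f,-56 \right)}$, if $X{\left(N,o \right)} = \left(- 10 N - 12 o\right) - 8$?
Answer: $- \frac{166943}{184} \approx -907.3$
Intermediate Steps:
$X{\left(N,o \right)} = -8 - 12 o - 10 N$ ($X{\left(N,o \right)} = \left(- 12 o - 10 N\right) - 8 = -8 - 12 o - 10 N$)
$p{\left(u,G \right)} = 25 + u$ ($p{\left(u,G \right)} = 9 - \left(-16 - u\right) = 9 + \left(16 + u\right) = 25 + u$)
$Y = - \frac{55}{184}$ ($Y = \frac{55}{-184} = 55 \left(- \frac{1}{184}\right) = - \frac{55}{184} \approx -0.29891$)
$\left(Y - X{\left(-38,-45 \right)}\right) - p{\left(f,-56 \right)} = \left(- \frac{55}{184} - \left(-8 - -540 - -380\right)\right) - \left(25 - 30\right) = \left(- \frac{55}{184} - \left(-8 + 540 + 380\right)\right) - -5 = \left(- \frac{55}{184} - 912\right) + 5 = - \frac{167863}{184} + 5 = - \frac{166943}{184}$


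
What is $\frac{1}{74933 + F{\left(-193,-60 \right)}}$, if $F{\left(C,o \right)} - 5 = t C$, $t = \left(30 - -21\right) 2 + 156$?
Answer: $\frac{1}{25144} \approx 3.9771 \cdot 10^{-5}$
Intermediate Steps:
$t = 258$ ($t = \left(30 + 21\right) 2 + 156 = 51 \cdot 2 + 156 = 102 + 156 = 258$)
$F{\left(C,o \right)} = 5 + 258 C$
$\frac{1}{74933 + F{\left(-193,-60 \right)}} = \frac{1}{74933 + \left(5 + 258 \left(-193\right)\right)} = \frac{1}{74933 + \left(5 - 49794\right)} = \frac{1}{74933 - 49789} = \frac{1}{25144}$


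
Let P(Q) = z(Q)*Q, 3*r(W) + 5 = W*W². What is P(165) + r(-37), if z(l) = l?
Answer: 10339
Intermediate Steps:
r(W) = -5/3 + W³/3 (r(W) = -5/3 + (W*W²)/3 = -5/3 + W³/3)
P(Q) = Q² (P(Q) = Q*Q = Q²)
P(165) + r(-37) = 165² + (-5/3 + (⅓)*(-37)³) = 27225 + (-5/3 + (⅓)*(-50653)) = 27225 + (-5/3 - 50653/3) = 27225 - 16886 = 10339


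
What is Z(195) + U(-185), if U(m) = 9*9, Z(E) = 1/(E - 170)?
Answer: 2026/25 ≈ 81.040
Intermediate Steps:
Z(E) = 1/(-170 + E)
U(m) = 81
Z(195) + U(-185) = 1/(-170 + 195) + 81 = 1/25 + 81 = 2026/25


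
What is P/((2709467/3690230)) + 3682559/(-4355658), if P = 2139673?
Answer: 34391766844693935767/11801511614286 ≈ 2.9142e+6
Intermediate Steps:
P/((2709467/3690230)) + 3682559/(-4355658) = 2139673/((2709467/3690230)) + 3682559/(-4355658) = 2139673/((2709467*(1/3690230))) + 3682559*(-1/4355658) = 2139673/(2709467/3690230) - 3682559/4355658 = 2139673*(3690230/2709467) - 3682559/4355658 = 7895885494790/2709467 - 3682559/4355658 = 34391766844693935767/11801511614286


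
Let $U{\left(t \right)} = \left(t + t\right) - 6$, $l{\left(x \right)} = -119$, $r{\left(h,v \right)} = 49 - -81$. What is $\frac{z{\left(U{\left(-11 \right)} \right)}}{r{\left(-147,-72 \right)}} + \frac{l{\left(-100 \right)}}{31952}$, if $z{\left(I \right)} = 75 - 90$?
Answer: $- \frac{49475}{415376} \approx -0.11911$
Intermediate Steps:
$r{\left(h,v \right)} = 130$ ($r{\left(h,v \right)} = 49 + 81 = 130$)
$U{\left(t \right)} = -6 + 2 t$ ($U{\left(t \right)} = 2 t - 6 = -6 + 2 t$)
$z{\left(I \right)} = -15$
$\frac{z{\left(U{\left(-11 \right)} \right)}}{r{\left(-147,-72 \right)}} + \frac{l{\left(-100 \right)}}{31952} = - \frac{15}{130} - \frac{119}{31952} = \left(-15\right) \frac{1}{130} - \frac{119}{31952} = - \frac{3}{26} - \frac{119}{31952} = - \frac{49475}{415376}$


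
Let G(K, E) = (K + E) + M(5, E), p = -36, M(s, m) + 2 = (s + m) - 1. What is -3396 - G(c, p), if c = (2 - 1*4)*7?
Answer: -3312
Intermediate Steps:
M(s, m) = -3 + m + s (M(s, m) = -2 + ((s + m) - 1) = -2 + ((m + s) - 1) = -2 + (-1 + m + s) = -3 + m + s)
c = -14 (c = (2 - 4)*7 = -2*7 = -14)
G(K, E) = 2 + K + 2*E (G(K, E) = (K + E) + (-3 + E + 5) = (E + K) + (2 + E) = 2 + K + 2*E)
-3396 - G(c, p) = -3396 - (2 - 14 + 2*(-36)) = -3396 - (2 - 14 - 72) = -3396 - 1*(-84) = -3396 + 84 = -3312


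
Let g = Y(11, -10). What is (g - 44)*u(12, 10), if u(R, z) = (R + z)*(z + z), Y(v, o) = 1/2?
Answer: -19140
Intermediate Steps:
Y(v, o) = ½
g = ½ ≈ 0.50000
u(R, z) = 2*z*(R + z) (u(R, z) = (R + z)*(2*z) = 2*z*(R + z))
(g - 44)*u(12, 10) = (½ - 44)*(2*10*(12 + 10)) = -87*10*22 = -87/2*440 = -19140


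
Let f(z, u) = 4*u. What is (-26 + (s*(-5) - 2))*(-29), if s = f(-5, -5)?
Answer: -2088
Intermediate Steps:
s = -20 (s = 4*(-5) = -20)
(-26 + (s*(-5) - 2))*(-29) = (-26 + (-20*(-5) - 2))*(-29) = (-26 + (100 - 2))*(-29) = (-26 + 98)*(-29) = 72*(-29) = -2088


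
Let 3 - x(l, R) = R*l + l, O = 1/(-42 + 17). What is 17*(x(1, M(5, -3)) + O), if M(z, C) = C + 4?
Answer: 408/25 ≈ 16.320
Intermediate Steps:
O = -1/25 (O = 1/(-25) = -1/25 ≈ -0.040000)
M(z, C) = 4 + C
x(l, R) = 3 - l - R*l (x(l, R) = 3 - (R*l + l) = 3 - (l + R*l) = 3 + (-l - R*l) = 3 - l - R*l)
17*(x(1, M(5, -3)) + O) = 17*((3 - 1*1 - 1*(4 - 3)*1) - 1/25) = 17*((3 - 1 - 1*1*1) - 1/25) = 17*((3 - 1 - 1) - 1/25) = 17*(1 - 1/25) = 17*(24/25) = 408/25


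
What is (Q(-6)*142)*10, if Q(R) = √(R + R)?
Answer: 2840*I*√3 ≈ 4919.0*I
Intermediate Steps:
Q(R) = √2*√R (Q(R) = √(2*R) = √2*√R)
(Q(-6)*142)*10 = ((√2*√(-6))*142)*10 = ((√2*(I*√6))*142)*10 = ((2*I*√3)*142)*10 = (284*I*√3)*10 = 2840*I*√3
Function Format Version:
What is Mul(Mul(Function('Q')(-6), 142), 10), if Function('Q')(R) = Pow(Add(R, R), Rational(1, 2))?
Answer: Mul(2840, I, Pow(3, Rational(1, 2))) ≈ Mul(4919.0, I)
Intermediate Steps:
Function('Q')(R) = Mul(Pow(2, Rational(1, 2)), Pow(R, Rational(1, 2))) (Function('Q')(R) = Pow(Mul(2, R), Rational(1, 2)) = Mul(Pow(2, Rational(1, 2)), Pow(R, Rational(1, 2))))
Mul(Mul(Function('Q')(-6), 142), 10) = Mul(Mul(Mul(Pow(2, Rational(1, 2)), Pow(-6, Rational(1, 2))), 142), 10) = Mul(Mul(Mul(Pow(2, Rational(1, 2)), Mul(I, Pow(6, Rational(1, 2)))), 142), 10) = Mul(Mul(Mul(2, I, Pow(3, Rational(1, 2))), 142), 10) = Mul(Mul(284, I, Pow(3, Rational(1, 2))), 10) = Mul(2840, I, Pow(3, Rational(1, 2)))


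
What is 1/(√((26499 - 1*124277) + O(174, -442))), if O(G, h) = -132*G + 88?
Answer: -I*√120658/120658 ≈ -0.0028789*I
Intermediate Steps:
O(G, h) = 88 - 132*G
1/(√((26499 - 1*124277) + O(174, -442))) = 1/(√((26499 - 1*124277) + (88 - 132*174))) = 1/(√((26499 - 124277) + (88 - 22968))) = 1/(√(-97778 - 22880)) = 1/(√(-120658)) = 1/(I*√120658) = -I*√120658/120658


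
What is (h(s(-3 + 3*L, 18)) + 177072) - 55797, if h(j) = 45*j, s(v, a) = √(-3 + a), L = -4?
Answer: 121275 + 45*√15 ≈ 1.2145e+5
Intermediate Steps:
(h(s(-3 + 3*L, 18)) + 177072) - 55797 = (45*√(-3 + 18) + 177072) - 55797 = (45*√15 + 177072) - 55797 = (177072 + 45*√15) - 55797 = 121275 + 45*√15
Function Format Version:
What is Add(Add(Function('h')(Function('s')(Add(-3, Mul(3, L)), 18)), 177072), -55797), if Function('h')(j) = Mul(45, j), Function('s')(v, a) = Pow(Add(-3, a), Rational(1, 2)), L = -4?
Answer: Add(121275, Mul(45, Pow(15, Rational(1, 2)))) ≈ 1.2145e+5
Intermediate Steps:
Add(Add(Function('h')(Function('s')(Add(-3, Mul(3, L)), 18)), 177072), -55797) = Add(Add(Mul(45, Pow(Add(-3, 18), Rational(1, 2))), 177072), -55797) = Add(Add(Mul(45, Pow(15, Rational(1, 2))), 177072), -55797) = Add(Add(177072, Mul(45, Pow(15, Rational(1, 2)))), -55797) = Add(121275, Mul(45, Pow(15, Rational(1, 2))))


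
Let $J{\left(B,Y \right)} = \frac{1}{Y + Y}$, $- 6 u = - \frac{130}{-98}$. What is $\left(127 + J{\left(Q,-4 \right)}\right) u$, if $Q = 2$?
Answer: $- \frac{9425}{336} \approx -28.051$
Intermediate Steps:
$u = - \frac{65}{294}$ ($u = - \frac{\left(-130\right) \frac{1}{-98}}{6} = - \frac{\left(-130\right) \left(- \frac{1}{98}\right)}{6} = \left(- \frac{1}{6}\right) \frac{65}{49} = - \frac{65}{294} \approx -0.22109$)
$J{\left(B,Y \right)} = \frac{1}{2 Y}$
$\left(127 + J{\left(Q,-4 \right)}\right) u = \left(127 + \frac{1}{2 \left(-4\right)}\right) \left(- \frac{65}{294}\right) = \left(127 + \frac{1}{2} \left(- \frac{1}{4}\right)\right) \left(- \frac{65}{294}\right) = \left(127 - \frac{1}{8}\right) \left(- \frac{65}{294}\right) = \frac{1015}{8} \left(- \frac{65}{294}\right) = - \frac{9425}{336}$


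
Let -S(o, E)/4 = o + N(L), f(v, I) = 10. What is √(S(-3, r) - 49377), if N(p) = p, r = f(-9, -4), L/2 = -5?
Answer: 5*I*√1973 ≈ 222.09*I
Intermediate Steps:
L = -10 (L = 2*(-5) = -10)
r = 10
S(o, E) = 40 - 4*o (S(o, E) = -4*(o - 10) = -4*(-10 + o) = 40 - 4*o)
√(S(-3, r) - 49377) = √((40 - 4*(-3)) - 49377) = √((40 + 12) - 49377) = √(52 - 49377) = √(-49325) = 5*I*√1973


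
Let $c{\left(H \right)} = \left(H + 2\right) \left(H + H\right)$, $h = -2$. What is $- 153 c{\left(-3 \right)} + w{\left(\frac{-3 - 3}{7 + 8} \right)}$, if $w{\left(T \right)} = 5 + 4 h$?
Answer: $-921$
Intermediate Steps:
$c{\left(H \right)} = 2 H \left(2 + H\right)$ ($c{\left(H \right)} = \left(2 + H\right) 2 H = 2 H \left(2 + H\right)$)
$w{\left(T \right)} = -3$ ($w{\left(T \right)} = 5 + 4 \left(-2\right) = 5 - 8 = -3$)
$- 153 c{\left(-3 \right)} + w{\left(\frac{-3 - 3}{7 + 8} \right)} = - 153 \cdot 2 \left(-3\right) \left(2 - 3\right) - 3 = - 153 \cdot 2 \left(-3\right) \left(-1\right) - 3 = \left(-153\right) 6 - 3 = -918 - 3 = -921$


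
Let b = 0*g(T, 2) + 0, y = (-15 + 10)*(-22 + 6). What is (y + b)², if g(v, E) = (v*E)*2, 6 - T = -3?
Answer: 6400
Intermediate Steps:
T = 9 (T = 6 - 1*(-3) = 6 + 3 = 9)
y = 80 (y = -5*(-16) = 80)
g(v, E) = 2*E*v (g(v, E) = (E*v)*2 = 2*E*v)
b = 0 (b = 0*(2*2*9) + 0 = 0*36 + 0 = 0 + 0 = 0)
(y + b)² = (80 + 0)² = 80² = 6400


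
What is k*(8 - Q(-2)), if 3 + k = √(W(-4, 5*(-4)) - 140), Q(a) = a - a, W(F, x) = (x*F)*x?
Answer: -24 + 16*I*√435 ≈ -24.0 + 333.71*I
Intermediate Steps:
W(F, x) = F*x² (W(F, x) = (F*x)*x = F*x²)
Q(a) = 0
k = -3 + 2*I*√435 (k = -3 + √(-4*(5*(-4))² - 140) = -3 + √(-4*(-20)² - 140) = -3 + √(-4*400 - 140) = -3 + √(-1600 - 140) = -3 + √(-1740) = -3 + 2*I*√435 ≈ -3.0 + 41.713*I)
k*(8 - Q(-2)) = (-3 + 2*I*√435)*(8 - 1*0) = (-3 + 2*I*√435)*(8 + 0) = (-3 + 2*I*√435)*8 = -24 + 16*I*√435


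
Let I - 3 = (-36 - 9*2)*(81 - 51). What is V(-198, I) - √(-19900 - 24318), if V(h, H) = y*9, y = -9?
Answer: -81 - I*√44218 ≈ -81.0 - 210.28*I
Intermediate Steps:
I = -1617 (I = 3 + (-36 - 9*2)*(81 - 51) = 3 + (-36 - 18)*30 = 3 - 54*30 = 3 - 1620 = -1617)
V(h, H) = -81 (V(h, H) = -9*9 = -81)
V(-198, I) - √(-19900 - 24318) = -81 - √(-19900 - 24318) = -81 - √(-44218) = -81 - I*√44218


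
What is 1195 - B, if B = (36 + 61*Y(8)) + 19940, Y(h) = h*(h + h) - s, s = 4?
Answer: -26345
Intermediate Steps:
Y(h) = -4 + 2*h**2 (Y(h) = h*(h + h) - 1*4 = h*(2*h) - 4 = 2*h**2 - 4 = -4 + 2*h**2)
B = 27540 (B = (36 + 61*(-4 + 2*8**2)) + 19940 = (36 + 61*(-4 + 2*64)) + 19940 = (36 + 61*(-4 + 128)) + 19940 = (36 + 61*124) + 19940 = (36 + 7564) + 19940 = 7600 + 19940 = 27540)
1195 - B = 1195 - 1*27540 = 1195 - 27540 = -26345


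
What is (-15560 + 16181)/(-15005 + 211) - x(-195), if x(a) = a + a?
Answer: 5769039/14794 ≈ 389.96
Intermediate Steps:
x(a) = 2*a
(-15560 + 16181)/(-15005 + 211) - x(-195) = (-15560 + 16181)/(-15005 + 211) - 2*(-195) = 621/(-14794) - 1*(-390) = 621*(-1/14794) + 390 = -621/14794 + 390 = 5769039/14794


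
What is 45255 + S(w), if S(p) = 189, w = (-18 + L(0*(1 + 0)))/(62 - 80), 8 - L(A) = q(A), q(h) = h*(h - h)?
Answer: 45444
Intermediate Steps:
q(h) = 0 (q(h) = h*0 = 0)
L(A) = 8 (L(A) = 8 - 1*0 = 8 + 0 = 8)
w = 5/9 (w = (-18 + 8)/(62 - 80) = -10/(-18) = -10*(-1/18) = 5/9 ≈ 0.55556)
45255 + S(w) = 45255 + 189 = 45444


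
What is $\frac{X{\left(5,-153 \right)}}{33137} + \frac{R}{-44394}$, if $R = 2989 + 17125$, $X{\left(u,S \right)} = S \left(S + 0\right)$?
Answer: $\frac{186350764}{735541989} \approx 0.25335$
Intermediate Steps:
$X{\left(u,S \right)} = S^{2}$ ($X{\left(u,S \right)} = S S = S^{2}$)
$R = 20114$
$\frac{X{\left(5,-153 \right)}}{33137} + \frac{R}{-44394} = \frac{\left(-153\right)^{2}}{33137} + \frac{20114}{-44394} = 23409 \cdot \frac{1}{33137} + 20114 \left(- \frac{1}{44394}\right) = \frac{23409}{33137} - \frac{10057}{22197} = \frac{186350764}{735541989}$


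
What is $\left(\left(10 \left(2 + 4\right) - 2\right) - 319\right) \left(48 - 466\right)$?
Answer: $109098$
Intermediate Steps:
$\left(\left(10 \left(2 + 4\right) - 2\right) - 319\right) \left(48 - 466\right) = \left(\left(10 \cdot 6 - 2\right) - 319\right) \left(-418\right) = \left(\left(60 - 2\right) - 319\right) \left(-418\right) = \left(58 - 319\right) \left(-418\right) = \left(-261\right) \left(-418\right) = 109098$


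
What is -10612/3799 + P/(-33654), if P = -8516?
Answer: -162391982/63925773 ≈ -2.5403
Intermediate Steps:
-10612/3799 + P/(-33654) = -10612/3799 - 8516/(-33654) = -10612*1/3799 - 8516*(-1/33654) = -10612/3799 + 4258/16827 = -162391982/63925773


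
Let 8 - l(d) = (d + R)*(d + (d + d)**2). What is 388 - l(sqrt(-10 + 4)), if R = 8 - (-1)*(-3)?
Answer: 254 - 19*I*sqrt(6) ≈ 254.0 - 46.54*I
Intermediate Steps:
R = 5 (R = 8 - 1*3 = 8 - 3 = 5)
l(d) = 8 - (5 + d)*(d + 4*d**2) (l(d) = 8 - (d + 5)*(d + (d + d)**2) = 8 - (5 + d)*(d + (2*d)**2) = 8 - (5 + d)*(d + 4*d**2))
388 - l(sqrt(-10 + 4)) = 388 - (8 - 21*(sqrt(-10 + 4))**2 - 5*sqrt(-10 + 4) - 4*(-10 + 4)**(3/2)) = 388 - (8 - 21*(sqrt(-6))**2 - 5*I*sqrt(6) - 4*(-6*I*sqrt(6))) = 388 - (8 - 21*(I*sqrt(6))**2 - 5*I*sqrt(6) - 4*(-6*I*sqrt(6))) = 388 - (8 - 21*(-6) - 5*I*sqrt(6) - (-24)*I*sqrt(6)) = 388 - (8 + 126 - 5*I*sqrt(6) + 24*I*sqrt(6)) = 388 - (134 + 19*I*sqrt(6)) = 388 + (-134 - 19*I*sqrt(6)) = 254 - 19*I*sqrt(6)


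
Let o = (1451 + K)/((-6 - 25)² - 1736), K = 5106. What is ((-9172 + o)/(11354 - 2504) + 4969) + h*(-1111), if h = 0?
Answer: 11358004631/2286250 ≈ 4968.0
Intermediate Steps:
o = -6557/775 (o = (1451 + 5106)/((-6 - 25)² - 1736) = 6557/((-31)² - 1736) = 6557/(961 - 1736) = 6557/(-775) = 6557*(-1/775) = -6557/775 ≈ -8.4606)
((-9172 + o)/(11354 - 2504) + 4969) + h*(-1111) = ((-9172 - 6557/775)/(11354 - 2504) + 4969) + 0*(-1111) = (-7114857/775/8850 + 4969) + 0 = (-7114857/775*1/8850 + 4969) + 0 = (-2371619/2286250 + 4969) + 0 = 11358004631/2286250 + 0 = 11358004631/2286250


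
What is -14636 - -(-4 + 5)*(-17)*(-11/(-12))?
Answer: -175819/12 ≈ -14652.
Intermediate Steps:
-14636 - -(-4 + 5)*(-17)*(-11/(-12)) = -14636 - -1*1*(-17)*(-11*(-1/12)) = -14636 - (-1*(-17))*11/12 = -14636 - 17*11/12 = -14636 - 1*187/12 = -14636 - 187/12 = -175819/12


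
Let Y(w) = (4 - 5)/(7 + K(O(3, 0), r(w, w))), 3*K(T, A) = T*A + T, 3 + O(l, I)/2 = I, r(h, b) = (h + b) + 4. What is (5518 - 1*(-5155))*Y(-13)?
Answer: -10673/49 ≈ -217.82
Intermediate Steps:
r(h, b) = 4 + b + h (r(h, b) = (b + h) + 4 = 4 + b + h)
O(l, I) = -6 + 2*I
K(T, A) = T/3 + A*T/3 (K(T, A) = (T*A + T)/3 = (A*T + T)/3 = (T + A*T)/3 = T/3 + A*T/3)
Y(w) = -1/(-3 - 4*w) (Y(w) = (4 - 5)/(7 + (-6 + 2*0)*(1 + (4 + w + w))/3) = -1/(7 + (-6 + 0)*(1 + (4 + 2*w))/3) = -1/(7 + (1/3)*(-6)*(5 + 2*w)) = -1/(7 + (-10 - 4*w)) = -1/(-3 - 4*w))
(5518 - 1*(-5155))*Y(-13) = (5518 - 1*(-5155))/(3 + 4*(-13)) = (5518 + 5155)/(3 - 52) = 10673/(-49) = 10673*(-1/49) = -10673/49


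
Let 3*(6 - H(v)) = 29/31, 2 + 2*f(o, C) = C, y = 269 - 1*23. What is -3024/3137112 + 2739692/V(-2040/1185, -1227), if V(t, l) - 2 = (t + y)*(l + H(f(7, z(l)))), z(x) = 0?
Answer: -438555839510484/47751435759841 ≈ -9.1841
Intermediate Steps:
y = 246 (y = 269 - 23 = 246)
f(o, C) = -1 + C/2
H(v) = 529/93 (H(v) = 6 - 29/(3*31) = 6 - 1/3*29/31 = 6 - 29/93 = 529/93)
V(t, l) = 2 + (246 + t)*(529/93 + l) (V(t, l) = 2 + (t + 246)*(l + 529/93) = 2 + (246 + t)*(529/93 + l))
-3024/3137112 + 2739692/V(-2040/1185, -1227) = -3024/3137112 + 2739692/(43440/31 + 246*(-1227) + 529*(-2040/1185)/93 - (-2503080)/1185) = -3024*1/3137112 + 2739692/(43440/31 - 301842 + 529*(-2040*1/1185)/93 - (-2503080)/1185) = -42/43571 + 2739692/(43440/31 - 301842 + (529/93)*(-136/79) - 1227*(-136/79)) = -42/43571 + 2739692/(43440/31 - 301842 - 71944/7347 + 166872/79) = -42/43571 + 2739692/(-2191890742/7347) = -42/43571 + 2739692*(-7347/2191890742) = -42/43571 - 10064258562/1095945371 = -438555839510484/47751435759841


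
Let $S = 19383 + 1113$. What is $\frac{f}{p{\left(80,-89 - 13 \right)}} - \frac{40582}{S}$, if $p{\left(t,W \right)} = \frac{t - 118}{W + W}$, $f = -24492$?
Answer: $- \frac{25601775161}{194712} \approx -1.3149 \cdot 10^{5}$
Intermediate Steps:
$p{\left(t,W \right)} = \frac{-118 + t}{2 W}$
$S = 20496$
$\frac{f}{p{\left(80,-89 - 13 \right)}} - \frac{40582}{S} = - \frac{24492}{\frac{1}{2} \frac{1}{-89 - 13} \left(-118 + 80\right)} - \frac{40582}{20496} = - \frac{24492}{\frac{1}{2} \frac{1}{-89 - 13} \left(-38\right)} - \frac{20291}{10248} = - \frac{24492}{\frac{1}{2} \frac{1}{-102} \left(-38\right)} - \frac{20291}{10248} = - \frac{24492}{\frac{1}{2} \left(- \frac{1}{102}\right) \left(-38\right)} - \frac{20291}{10248} = - \frac{24492}{\frac{19}{102}} - \frac{20291}{10248} = \left(-24492\right) \frac{102}{19} - \frac{20291}{10248} = - \frac{2498184}{19} - \frac{20291}{10248} = - \frac{25601775161}{194712}$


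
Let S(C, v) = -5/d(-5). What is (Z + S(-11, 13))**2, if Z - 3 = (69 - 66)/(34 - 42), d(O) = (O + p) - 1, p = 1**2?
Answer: 841/64 ≈ 13.141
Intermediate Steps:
p = 1
d(O) = O (d(O) = (O + 1) - 1 = (1 + O) - 1 = O)
S(C, v) = 1 (S(C, v) = -5/(-5) = -5*(-1/5) = 1)
Z = 21/8 (Z = 3 + (69 - 66)/(34 - 42) = 3 + 3/(-8) = 3 + 3*(-1/8) = 3 - 3/8 = 21/8 ≈ 2.6250)
(Z + S(-11, 13))**2 = (21/8 + 1)**2 = (29/8)**2 = 841/64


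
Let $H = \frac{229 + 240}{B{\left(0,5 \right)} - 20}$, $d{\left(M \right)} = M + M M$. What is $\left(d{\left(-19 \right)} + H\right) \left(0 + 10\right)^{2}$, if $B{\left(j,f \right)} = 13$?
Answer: $27500$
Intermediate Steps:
$d{\left(M \right)} = M + M^{2}$
$H = -67$ ($H = \frac{229 + 240}{13 - 20} = \frac{469}{-7} = 469 \left(- \frac{1}{7}\right) = -67$)
$\left(d{\left(-19 \right)} + H\right) \left(0 + 10\right)^{2} = \left(- 19 \left(1 - 19\right) - 67\right) \left(0 + 10\right)^{2} = \left(\left(-19\right) \left(-18\right) - 67\right) 10^{2} = \left(342 - 67\right) 100 = 275 \cdot 100 = 27500$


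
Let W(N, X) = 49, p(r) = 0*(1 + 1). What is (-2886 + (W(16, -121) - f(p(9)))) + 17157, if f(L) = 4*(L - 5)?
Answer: 14340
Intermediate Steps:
p(r) = 0 (p(r) = 0*2 = 0)
f(L) = -20 + 4*L (f(L) = 4*(-5 + L) = -20 + 4*L)
(-2886 + (W(16, -121) - f(p(9)))) + 17157 = (-2886 + (49 - (-20 + 4*0))) + 17157 = (-2886 + (49 - (-20 + 0))) + 17157 = (-2886 + (49 - 1*(-20))) + 17157 = (-2886 + (49 + 20)) + 17157 = (-2886 + 69) + 17157 = -2817 + 17157 = 14340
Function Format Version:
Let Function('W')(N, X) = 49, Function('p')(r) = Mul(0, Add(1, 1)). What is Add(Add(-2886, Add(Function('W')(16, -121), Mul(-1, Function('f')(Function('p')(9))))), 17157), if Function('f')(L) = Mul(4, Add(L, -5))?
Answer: 14340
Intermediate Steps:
Function('p')(r) = 0 (Function('p')(r) = Mul(0, 2) = 0)
Function('f')(L) = Add(-20, Mul(4, L)) (Function('f')(L) = Mul(4, Add(-5, L)) = Add(-20, Mul(4, L)))
Add(Add(-2886, Add(Function('W')(16, -121), Mul(-1, Function('f')(Function('p')(9))))), 17157) = Add(Add(-2886, Add(49, Mul(-1, Add(-20, Mul(4, 0))))), 17157) = Add(Add(-2886, Add(49, Mul(-1, Add(-20, 0)))), 17157) = Add(Add(-2886, Add(49, Mul(-1, -20))), 17157) = Add(Add(-2886, Add(49, 20)), 17157) = Add(Add(-2886, 69), 17157) = Add(-2817, 17157) = 14340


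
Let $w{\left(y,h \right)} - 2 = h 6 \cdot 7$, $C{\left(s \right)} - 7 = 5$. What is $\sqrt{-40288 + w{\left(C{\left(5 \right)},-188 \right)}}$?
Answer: $i \sqrt{48182} \approx 219.5 i$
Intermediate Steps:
$C{\left(s \right)} = 12$ ($C{\left(s \right)} = 7 + 5 = 12$)
$w{\left(y,h \right)} = 2 + 42 h$ ($w{\left(y,h \right)} = 2 + h 6 \cdot 7 = 2 + 6 h 7 = 2 + 42 h$)
$\sqrt{-40288 + w{\left(C{\left(5 \right)},-188 \right)}} = \sqrt{-40288 + \left(2 + 42 \left(-188\right)\right)} = \sqrt{-40288 + \left(2 - 7896\right)} = \sqrt{-40288 - 7894} = \sqrt{-48182} = i \sqrt{48182}$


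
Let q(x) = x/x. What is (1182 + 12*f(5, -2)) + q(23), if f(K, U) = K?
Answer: 1243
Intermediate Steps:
q(x) = 1
(1182 + 12*f(5, -2)) + q(23) = (1182 + 12*5) + 1 = (1182 + 60) + 1 = 1242 + 1 = 1243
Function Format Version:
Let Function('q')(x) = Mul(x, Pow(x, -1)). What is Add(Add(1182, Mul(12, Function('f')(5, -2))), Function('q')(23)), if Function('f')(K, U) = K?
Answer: 1243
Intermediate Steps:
Function('q')(x) = 1
Add(Add(1182, Mul(12, Function('f')(5, -2))), Function('q')(23)) = Add(Add(1182, Mul(12, 5)), 1) = Add(Add(1182, 60), 1) = Add(1242, 1) = 1243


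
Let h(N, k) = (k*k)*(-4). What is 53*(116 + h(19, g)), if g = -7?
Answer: -4240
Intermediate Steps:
h(N, k) = -4*k² (h(N, k) = k²*(-4) = -4*k²)
53*(116 + h(19, g)) = 53*(116 - 4*(-7)²) = 53*(116 - 4*49) = 53*(116 - 196) = 53*(-80) = -4240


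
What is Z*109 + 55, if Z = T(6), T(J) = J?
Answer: 709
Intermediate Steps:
Z = 6
Z*109 + 55 = 6*109 + 55 = 654 + 55 = 709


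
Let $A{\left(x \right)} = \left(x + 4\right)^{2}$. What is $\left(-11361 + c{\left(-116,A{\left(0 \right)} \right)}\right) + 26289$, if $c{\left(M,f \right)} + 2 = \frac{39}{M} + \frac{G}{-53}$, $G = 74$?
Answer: $\frac{91754397}{6148} \approx 14924.0$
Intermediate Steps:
$A{\left(x \right)} = \left(4 + x\right)^{2}$
$c{\left(M,f \right)} = - \frac{180}{53} + \frac{39}{M}$ ($c{\left(M,f \right)} = -2 + \left(\frac{39}{M} + \frac{74}{-53}\right) = -2 + \left(\frac{39}{M} + 74 \left(- \frac{1}{53}\right)\right) = -2 - \left(\frac{74}{53} - \frac{39}{M}\right) = - \frac{180}{53} + \frac{39}{M}$)
$\left(-11361 + c{\left(-116,A{\left(0 \right)} \right)}\right) + 26289 = \left(-11361 - \left(\frac{180}{53} - \frac{39}{-116}\right)\right) + 26289 = \left(-11361 + \left(- \frac{180}{53} + 39 \left(- \frac{1}{116}\right)\right)\right) + 26289 = \left(-11361 - \frac{22947}{6148}\right) + 26289 = - \frac{69870375}{6148} + 26289 = \frac{91754397}{6148}$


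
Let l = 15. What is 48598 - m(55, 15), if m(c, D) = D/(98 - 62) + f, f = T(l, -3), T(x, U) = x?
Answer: 582991/12 ≈ 48583.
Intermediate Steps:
f = 15
m(c, D) = 15 + D/36 (m(c, D) = D/(98 - 62) + 15 = D/36 + 15 = 15 + D/36)
48598 - m(55, 15) = 48598 - (15 + (1/36)*15) = 48598 - (15 + 5/12) = 48598 - 1*185/12 = 48598 - 185/12 = 582991/12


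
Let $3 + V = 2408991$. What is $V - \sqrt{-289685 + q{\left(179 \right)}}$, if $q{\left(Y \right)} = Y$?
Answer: $2408988 - i \sqrt{289506} \approx 2.409 \cdot 10^{6} - 538.06 i$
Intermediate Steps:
$V = 2408988$ ($V = -3 + 2408991 = 2408988$)
$V - \sqrt{-289685 + q{\left(179 \right)}} = 2408988 - \sqrt{-289685 + 179} = 2408988 - \sqrt{-289506} = 2408988 - i \sqrt{289506}$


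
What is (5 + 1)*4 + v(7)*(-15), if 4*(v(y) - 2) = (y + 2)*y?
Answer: -969/4 ≈ -242.25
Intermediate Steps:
v(y) = 2 + y*(2 + y)/4 (v(y) = 2 + ((y + 2)*y)/4 = 2 + ((2 + y)*y)/4 = 2 + (y*(2 + y))/4 = 2 + y*(2 + y)/4)
(5 + 1)*4 + v(7)*(-15) = (5 + 1)*4 + (2 + (½)*7 + (¼)*7²)*(-15) = 6*4 + (2 + 7/2 + (¼)*49)*(-15) = 24 + (2 + 7/2 + 49/4)*(-15) = 24 + (71/4)*(-15) = 24 - 1065/4 = -969/4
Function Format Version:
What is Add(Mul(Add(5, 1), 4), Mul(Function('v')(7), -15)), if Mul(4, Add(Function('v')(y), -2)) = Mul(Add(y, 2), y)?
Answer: Rational(-969, 4) ≈ -242.25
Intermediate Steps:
Function('v')(y) = Add(2, Mul(Rational(1, 4), y, Add(2, y))) (Function('v')(y) = Add(2, Mul(Rational(1, 4), Mul(Add(y, 2), y))) = Add(2, Mul(Rational(1, 4), Mul(Add(2, y), y))) = Add(2, Mul(Rational(1, 4), Mul(y, Add(2, y)))) = Add(2, Mul(Rational(1, 4), y, Add(2, y))))
Add(Mul(Add(5, 1), 4), Mul(Function('v')(7), -15)) = Add(Mul(Add(5, 1), 4), Mul(Add(2, Mul(Rational(1, 2), 7), Mul(Rational(1, 4), Pow(7, 2))), -15)) = Add(Mul(6, 4), Mul(Add(2, Rational(7, 2), Mul(Rational(1, 4), 49)), -15)) = Add(24, Mul(Add(2, Rational(7, 2), Rational(49, 4)), -15)) = Add(24, Mul(Rational(71, 4), -15)) = Add(24, Rational(-1065, 4)) = Rational(-969, 4)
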